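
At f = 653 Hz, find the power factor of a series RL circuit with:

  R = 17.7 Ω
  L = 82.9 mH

Step 1 — Angular frequency: ω = 2π·f = 2π·653 = 4103 rad/s.
Step 2 — Component impedances:
  R: Z = R = 17.7 Ω
  L: Z = jωL = j·4103·0.0829 = 0 + j340.1 Ω
Step 3 — Series combination: Z_total = R + L = 17.7 + j340.1 Ω = 340.6∠87.0° Ω.
Step 4 — Power factor: PF = cos(φ) = Re(Z)/|Z| = 17.7/340.6 = 0.05197.
Step 5 — Type: Im(Z) = 340.1 ⇒ lagging (phase φ = 87.0°).

PF = 0.05197 (lagging, φ = 87.0°)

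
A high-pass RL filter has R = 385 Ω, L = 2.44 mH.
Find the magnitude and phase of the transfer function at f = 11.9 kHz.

Step 1 — Angular frequency: ω = 2π·1.19e+04 = 7.477e+04 rad/s.
Step 2 — Transfer function: H(jω) = jωL/(R + jωL).
Step 3 — Numerator jωL = j·182.4; denominator R + jωL = 385 + j182.4.
Step 4 — H = 0.1834 + j0.387.
Step 5 — Magnitude: |H| = 0.4282 (-7.4 dB); phase: φ = 64.6°.

|H| = 0.4282 (-7.4 dB), φ = 64.6°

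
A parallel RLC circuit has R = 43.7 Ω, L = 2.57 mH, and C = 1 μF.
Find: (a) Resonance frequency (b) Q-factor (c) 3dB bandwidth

Step 1 — Resonance: ω₀ = 1/√(LC) = 1/√(0.00257·1e-06) = 1.973e+04 rad/s.
Step 2 — f₀ = ω₀/(2π) = 3139 Hz.
Step 3 — Parallel Q: Q = R/(ω₀L) = 43.7/(1.973e+04·0.00257) = 0.862.
Step 4 — Bandwidth: Δω = ω₀/Q = 2.288e+04 rad/s; BW = Δω/(2π) = 3642 Hz.

(a) f₀ = 3139 Hz  (b) Q = 0.862  (c) BW = 3642 Hz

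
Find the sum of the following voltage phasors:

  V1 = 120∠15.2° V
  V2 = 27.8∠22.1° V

Step 1 — Convert each phasor to rectangular form:
  V1 = 120·(cos(15.2°) + j·sin(15.2°)) = 115.8 + j31.46 V
  V2 = 27.8·(cos(22.1°) + j·sin(22.1°)) = 25.76 + j10.46 V
Step 2 — Sum components: V_total = 141.6 + j41.92 V.
Step 3 — Convert to polar: |V_total| = 147.6 V, ∠V_total = 16.5°.

V_total = 147.6∠16.5° V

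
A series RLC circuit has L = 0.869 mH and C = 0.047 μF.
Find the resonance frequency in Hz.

Step 1 — Resonance condition Im(Z)=0 gives ω₀ = 1/√(LC).
Step 2 — ω₀ = 1/√(0.000869·4.7e-08) = 1.565e+05 rad/s.
Step 3 — f₀ = ω₀/(2π) = 2.49e+04 Hz.

f₀ = 2.49e+04 Hz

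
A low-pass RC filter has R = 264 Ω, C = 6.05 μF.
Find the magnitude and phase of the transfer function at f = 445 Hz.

Step 1 — Angular frequency: ω = 2π·445 = 2796 rad/s.
Step 2 — Transfer function: H(jω) = 1/(1 + jωRC).
Step 3 — Denominator: 1 + jωRC = 1 + j·2796·264·6.05e-06 = 1 + j4.466.
Step 4 — H = 0.04775 - j0.2132.
Step 5 — Magnitude: |H| = 0.2185 (-13.2 dB); phase: φ = -77.4°.

|H| = 0.2185 (-13.2 dB), φ = -77.4°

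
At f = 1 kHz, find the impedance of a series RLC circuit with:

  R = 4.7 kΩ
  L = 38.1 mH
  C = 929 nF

Step 1 — Angular frequency: ω = 2π·f = 2π·1000 = 6283 rad/s.
Step 2 — Component impedances:
  R: Z = R = 4700 Ω
  L: Z = jωL = j·6283·0.0381 = 0 + j239.4 Ω
  C: Z = 1/(jωC) = -j/(ω·C) = 0 - j171.3 Ω
Step 3 — Series combination: Z_total = R + L + C = 4700 + j68.07 Ω = 4700∠0.8° Ω.

Z = 4700 + j68.07 Ω = 4700∠0.8° Ω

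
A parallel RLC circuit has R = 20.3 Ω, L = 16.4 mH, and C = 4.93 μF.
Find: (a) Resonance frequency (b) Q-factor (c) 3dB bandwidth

Step 1 — Resonance: ω₀ = 1/√(LC) = 1/√(0.0164·4.93e-06) = 3517 rad/s.
Step 2 — f₀ = ω₀/(2π) = 559.7 Hz.
Step 3 — Parallel Q: Q = R/(ω₀L) = 20.3/(3517·0.0164) = 0.352.
Step 4 — Bandwidth: Δω = ω₀/Q = 9992 rad/s; BW = Δω/(2π) = 1590 Hz.

(a) f₀ = 559.7 Hz  (b) Q = 0.352  (c) BW = 1590 Hz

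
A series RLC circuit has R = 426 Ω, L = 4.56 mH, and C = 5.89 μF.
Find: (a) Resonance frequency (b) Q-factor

Step 1 — Resonance condition Im(Z)=0 gives ω₀ = 1/√(LC).
Step 2 — ω₀ = 1/√(0.00456·5.89e-06) = 6102 rad/s.
Step 3 — f₀ = ω₀/(2π) = 971.1 Hz.
Step 4 — Series Q: Q = ω₀L/R = 6102·0.00456/426 = 0.06532.

(a) f₀ = 971.1 Hz  (b) Q = 0.06532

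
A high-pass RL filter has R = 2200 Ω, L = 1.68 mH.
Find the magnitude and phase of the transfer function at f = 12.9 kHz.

Step 1 — Angular frequency: ω = 2π·1.29e+04 = 8.105e+04 rad/s.
Step 2 — Transfer function: H(jω) = jωL/(R + jωL).
Step 3 — Numerator jωL = j·136.2; denominator R + jωL = 2200 + j136.2.
Step 4 — H = 0.003816 + j0.06166.
Step 5 — Magnitude: |H| = 0.06178 (-24.2 dB); phase: φ = 86.5°.

|H| = 0.06178 (-24.2 dB), φ = 86.5°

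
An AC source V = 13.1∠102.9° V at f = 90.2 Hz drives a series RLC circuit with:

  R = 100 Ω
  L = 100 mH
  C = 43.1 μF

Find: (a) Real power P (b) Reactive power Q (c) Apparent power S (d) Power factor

Step 1 — Angular frequency: ω = 2π·f = 2π·90.2 = 566.7 rad/s.
Step 2 — Component impedances:
  R: Z = R = 100 Ω
  L: Z = jωL = j·566.7·0.1 = 0 + j56.67 Ω
  C: Z = 1/(jωC) = -j/(ω·C) = 0 - j40.94 Ω
Step 3 — Series combination: Z_total = R + L + C = 100 + j15.74 Ω = 101.2∠8.9° Ω.
Step 4 — Source phasor: V = 13.1∠102.9° V = -2.925 + j12.77 V.
Step 5 — Current: I = V / Z = -0.008931 + j0.1291 A = 0.1294∠94.0° A.
Step 6 — Complex power: S = V·I* = 1.675 + j0.2635 VA.
Step 7 — Real power: P = Re(S) = 1.675 W.
Step 8 — Reactive power: Q = Im(S) = 0.2635 VAR.
Step 9 — Apparent power: |S| = 1.695 VA.
Step 10 — Power factor: PF = P/|S| = 0.9878 (lagging).

(a) P = 1.675 W  (b) Q = 0.2635 VAR  (c) S = 1.695 VA  (d) PF = 0.9878 (lagging)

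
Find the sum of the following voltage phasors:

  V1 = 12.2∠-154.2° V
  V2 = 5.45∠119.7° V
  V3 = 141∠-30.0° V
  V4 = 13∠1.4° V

Step 1 — Convert each phasor to rectangular form:
  V1 = 12.2·(cos(-154.2°) + j·sin(-154.2°)) = -10.98 - j5.31 V
  V2 = 5.45·(cos(119.7°) + j·sin(119.7°)) = -2.7 + j4.734 V
  V3 = 141·(cos(-30.0°) + j·sin(-30.0°)) = 122.1 - j70.5 V
  V4 = 13·(cos(1.4°) + j·sin(1.4°)) = 13 + j0.3176 V
Step 2 — Sum components: V_total = 121.4 - j70.76 V.
Step 3 — Convert to polar: |V_total| = 140.5 V, ∠V_total = -30.2°.

V_total = 140.5∠-30.2° V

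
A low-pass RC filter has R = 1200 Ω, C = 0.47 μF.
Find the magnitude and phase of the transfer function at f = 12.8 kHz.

Step 1 — Angular frequency: ω = 2π·1.28e+04 = 8.042e+04 rad/s.
Step 2 — Transfer function: H(jω) = 1/(1 + jωRC).
Step 3 — Denominator: 1 + jωRC = 1 + j·8.042e+04·1200·4.7e-07 = 1 + j45.36.
Step 4 — H = 0.0004858 - j0.02204.
Step 5 — Magnitude: |H| = 0.02204 (-33.1 dB); phase: φ = -88.7°.

|H| = 0.02204 (-33.1 dB), φ = -88.7°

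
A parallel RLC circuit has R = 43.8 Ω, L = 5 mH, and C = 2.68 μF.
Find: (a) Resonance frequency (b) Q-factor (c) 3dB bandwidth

Step 1 — Resonance: ω₀ = 1/√(LC) = 1/√(0.005·2.68e-06) = 8639 rad/s.
Step 2 — f₀ = ω₀/(2π) = 1375 Hz.
Step 3 — Parallel Q: Q = R/(ω₀L) = 43.8/(8639·0.005) = 1.014.
Step 4 — Bandwidth: Δω = ω₀/Q = 8519 rad/s; BW = Δω/(2π) = 1356 Hz.

(a) f₀ = 1375 Hz  (b) Q = 1.014  (c) BW = 1356 Hz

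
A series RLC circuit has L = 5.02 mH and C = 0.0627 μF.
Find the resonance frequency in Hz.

Step 1 — Resonance condition Im(Z)=0 gives ω₀ = 1/√(LC).
Step 2 — ω₀ = 1/√(0.00502·6.27e-08) = 5.637e+04 rad/s.
Step 3 — f₀ = ω₀/(2π) = 8971 Hz.

f₀ = 8971 Hz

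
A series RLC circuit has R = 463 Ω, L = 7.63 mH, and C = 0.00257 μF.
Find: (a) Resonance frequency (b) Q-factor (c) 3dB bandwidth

Step 1 — Resonance condition Im(Z)=0 gives ω₀ = 1/√(LC).
Step 2 — ω₀ = 1/√(0.00763·2.57e-09) = 2.258e+05 rad/s.
Step 3 — f₀ = ω₀/(2π) = 3.594e+04 Hz.
Step 4 — Series Q: Q = ω₀L/R = 2.258e+05·0.00763/463 = 3.721.
Step 5 — 3dB bandwidth: Δω = ω₀/Q = 6.068e+04 rad/s; BW = Δω/(2π) = 9658 Hz.

(a) f₀ = 3.594e+04 Hz  (b) Q = 3.721  (c) BW = 9658 Hz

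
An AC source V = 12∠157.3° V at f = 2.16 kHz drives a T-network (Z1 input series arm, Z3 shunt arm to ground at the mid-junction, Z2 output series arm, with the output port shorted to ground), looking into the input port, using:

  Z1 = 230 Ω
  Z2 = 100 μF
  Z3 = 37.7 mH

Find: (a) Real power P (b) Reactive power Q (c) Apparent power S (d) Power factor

Step 1 — Angular frequency: ω = 2π·f = 2π·2160 = 1.357e+04 rad/s.
Step 2 — Component impedances:
  Z1: Z = R = 230 Ω
  Z2: Z = 1/(jωC) = -j/(ω·C) = 0 - j0.7368 Ω
  Z3: Z = jωL = j·1.357e+04·0.0377 = 0 + j511.7 Ω
Step 3 — With the output port shorted to ground, the output series arm Z2 runs from the junction to ground; the shunt arm Z3 also runs from the junction to ground. They appear in parallel: Z3 || Z2 = 0 - j0.7379 Ω.
Step 4 — Series with input arm Z1: Z_in = Z1 + (Z3 || Z2) = 230 - j0.7379 Ω = 230∠-0.2° Ω.
Step 5 — Source phasor: V = 12∠157.3° V = -11.07 + j4.631 V.
Step 6 — Current: I = V / Z = -0.0482 + j0.01998 A = 0.05217∠157.5° A.
Step 7 — Complex power: S = V·I* = 0.6261 - j0.002009 VA.
Step 8 — Real power: P = Re(S) = 0.6261 W.
Step 9 — Reactive power: Q = Im(S) = -0.002009 VAR.
Step 10 — Apparent power: |S| = 0.6261 VA.
Step 11 — Power factor: PF = P/|S| = 1 (leading).

(a) P = 0.6261 W  (b) Q = -0.002009 VAR  (c) S = 0.6261 VA  (d) PF = 1 (leading)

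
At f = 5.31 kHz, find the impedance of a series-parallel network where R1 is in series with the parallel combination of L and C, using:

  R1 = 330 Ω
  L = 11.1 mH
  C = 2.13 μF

Step 1 — Angular frequency: ω = 2π·f = 2π·5310 = 3.336e+04 rad/s.
Step 2 — Component impedances:
  R1: Z = R = 330 Ω
  L: Z = jωL = j·3.336e+04·0.0111 = 0 + j370.3 Ω
  C: Z = 1/(jωC) = -j/(ω·C) = 0 - j14.07 Ω
Step 3 — Parallel branch: L || C = 1/(1/L + 1/C) = 0 - j14.63 Ω.
Step 4 — Series with R1: Z_total = R1 + (L || C) = 330 - j14.63 Ω = 330.3∠-2.5° Ω.

Z = 330 - j14.63 Ω = 330.3∠-2.5° Ω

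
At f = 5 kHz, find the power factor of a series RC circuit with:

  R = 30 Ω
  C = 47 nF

Step 1 — Angular frequency: ω = 2π·f = 2π·5000 = 3.142e+04 rad/s.
Step 2 — Component impedances:
  R: Z = R = 30 Ω
  C: Z = 1/(jωC) = -j/(ω·C) = 0 - j677.3 Ω
Step 3 — Series combination: Z_total = R + C = 30 - j677.3 Ω = 677.9∠-87.5° Ω.
Step 4 — Power factor: PF = cos(φ) = Re(Z)/|Z| = 30/677.9 = 0.04425.
Step 5 — Type: Im(Z) = -677.3 ⇒ leading (phase φ = -87.5°).

PF = 0.04425 (leading, φ = -87.5°)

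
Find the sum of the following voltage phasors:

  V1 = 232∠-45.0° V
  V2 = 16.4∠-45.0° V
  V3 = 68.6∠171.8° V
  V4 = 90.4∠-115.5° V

Step 1 — Convert each phasor to rectangular form:
  V1 = 232·(cos(-45.0°) + j·sin(-45.0°)) = 164 - j164 V
  V2 = 16.4·(cos(-45.0°) + j·sin(-45.0°)) = 11.6 - j11.6 V
  V3 = 68.6·(cos(171.8°) + j·sin(171.8°)) = -67.9 + j9.784 V
  V4 = 90.4·(cos(-115.5°) + j·sin(-115.5°)) = -38.92 - j81.59 V
Step 2 — Sum components: V_total = 68.83 - j247.5 V.
Step 3 — Convert to polar: |V_total| = 256.8 V, ∠V_total = -74.5°.

V_total = 256.8∠-74.5° V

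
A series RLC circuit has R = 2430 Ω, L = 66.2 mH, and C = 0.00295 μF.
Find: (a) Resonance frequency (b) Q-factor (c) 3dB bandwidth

Step 1 — Resonance: ω₀ = 1/√(LC) = 1/√(0.0662·2.95e-09) = 7.156e+04 rad/s.
Step 2 — f₀ = ω₀/(2π) = 1.139e+04 Hz.
Step 3 — Series Q: Q = ω₀L/R = 7.156e+04·0.0662/2430 = 1.949.
Step 4 — Bandwidth: Δω = ω₀/Q = 3.671e+04 rad/s; BW = Δω/(2π) = 5842 Hz.

(a) f₀ = 1.139e+04 Hz  (b) Q = 1.949  (c) BW = 5842 Hz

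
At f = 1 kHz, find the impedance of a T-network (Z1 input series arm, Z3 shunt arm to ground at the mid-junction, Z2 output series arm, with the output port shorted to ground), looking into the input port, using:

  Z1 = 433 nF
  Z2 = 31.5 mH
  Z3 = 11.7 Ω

Step 1 — Angular frequency: ω = 2π·f = 2π·1000 = 6283 rad/s.
Step 2 — Component impedances:
  Z1: Z = 1/(jωC) = -j/(ω·C) = 0 - j367.6 Ω
  Z2: Z = jωL = j·6283·0.0315 = 0 + j197.9 Ω
  Z3: Z = R = 11.7 Ω
Step 3 — With the output port shorted to ground, the output series arm Z2 runs from the junction to ground; the shunt arm Z3 also runs from the junction to ground. They appear in parallel: Z3 || Z2 = 11.66 + j0.6892 Ω.
Step 4 — Series with input arm Z1: Z_in = Z1 + (Z3 || Z2) = 11.66 - j366.9 Ω = 367.1∠-88.2° Ω.

Z = 11.66 - j366.9 Ω = 367.1∠-88.2° Ω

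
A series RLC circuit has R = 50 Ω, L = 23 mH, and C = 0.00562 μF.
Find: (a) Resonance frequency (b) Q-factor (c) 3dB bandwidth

Step 1 — Resonance condition Im(Z)=0 gives ω₀ = 1/√(LC).
Step 2 — ω₀ = 1/√(0.023·5.62e-09) = 8.796e+04 rad/s.
Step 3 — f₀ = ω₀/(2π) = 1.4e+04 Hz.
Step 4 — Series Q: Q = ω₀L/R = 8.796e+04·0.023/50 = 40.46.
Step 5 — 3dB bandwidth: Δω = ω₀/Q = 2174 rad/s; BW = Δω/(2π) = 346 Hz.

(a) f₀ = 1.4e+04 Hz  (b) Q = 40.46  (c) BW = 346 Hz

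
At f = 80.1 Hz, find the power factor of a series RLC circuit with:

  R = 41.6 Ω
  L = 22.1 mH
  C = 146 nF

Step 1 — Angular frequency: ω = 2π·f = 2π·80.1 = 503.3 rad/s.
Step 2 — Component impedances:
  R: Z = R = 41.6 Ω
  L: Z = jωL = j·503.3·0.0221 = 0 + j11.12 Ω
  C: Z = 1/(jωC) = -j/(ω·C) = 0 - j1.361e+04 Ω
Step 3 — Series combination: Z_total = R + L + C = 41.6 - j1.36e+04 Ω = 1.36e+04∠-89.8° Ω.
Step 4 — Power factor: PF = cos(φ) = Re(Z)/|Z| = 41.6/1.36e+04 = 0.003059.
Step 5 — Type: Im(Z) = -1.36e+04 ⇒ leading (phase φ = -89.8°).

PF = 0.003059 (leading, φ = -89.8°)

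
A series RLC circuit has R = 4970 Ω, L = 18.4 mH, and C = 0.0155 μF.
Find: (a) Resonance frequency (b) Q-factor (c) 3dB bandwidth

Step 1 — Resonance: ω₀ = 1/√(LC) = 1/√(0.0184·1.55e-08) = 5.921e+04 rad/s.
Step 2 — f₀ = ω₀/(2π) = 9424 Hz.
Step 3 — Series Q: Q = ω₀L/R = 5.921e+04·0.0184/4970 = 0.2192.
Step 4 — Bandwidth: Δω = ω₀/Q = 2.701e+05 rad/s; BW = Δω/(2π) = 4.299e+04 Hz.

(a) f₀ = 9424 Hz  (b) Q = 0.2192  (c) BW = 4.299e+04 Hz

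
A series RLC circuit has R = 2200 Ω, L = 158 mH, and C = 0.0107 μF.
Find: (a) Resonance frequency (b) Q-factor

Step 1 — Resonance condition Im(Z)=0 gives ω₀ = 1/√(LC).
Step 2 — ω₀ = 1/√(0.158·1.07e-08) = 2.432e+04 rad/s.
Step 3 — f₀ = ω₀/(2π) = 3871 Hz.
Step 4 — Series Q: Q = ω₀L/R = 2.432e+04·0.158/2200 = 1.747.

(a) f₀ = 3871 Hz  (b) Q = 1.747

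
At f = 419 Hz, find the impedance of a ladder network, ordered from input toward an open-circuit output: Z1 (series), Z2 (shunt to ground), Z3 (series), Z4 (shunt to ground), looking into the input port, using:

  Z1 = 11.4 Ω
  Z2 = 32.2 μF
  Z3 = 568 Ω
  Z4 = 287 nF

Step 1 — Angular frequency: ω = 2π·f = 2π·419 = 2633 rad/s.
Step 2 — Component impedances:
  Z1: Z = R = 11.4 Ω
  Z2: Z = 1/(jωC) = -j/(ω·C) = 0 - j11.8 Ω
  Z3: Z = R = 568 Ω
  Z4: Z = 1/(jωC) = -j/(ω·C) = 0 - j1324 Ω
Step 3 — Ladder network (open output): work backward from the far end, alternating series and parallel combinations. Z_in = 11.44 - j11.71 Ω = 16.37∠-45.7° Ω.

Z = 11.44 - j11.71 Ω = 16.37∠-45.7° Ω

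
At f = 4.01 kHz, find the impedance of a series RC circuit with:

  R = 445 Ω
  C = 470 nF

Step 1 — Angular frequency: ω = 2π·f = 2π·4010 = 2.52e+04 rad/s.
Step 2 — Component impedances:
  R: Z = R = 445 Ω
  C: Z = 1/(jωC) = -j/(ω·C) = 0 - j84.45 Ω
Step 3 — Series combination: Z_total = R + C = 445 - j84.45 Ω = 452.9∠-10.7° Ω.

Z = 445 - j84.45 Ω = 452.9∠-10.7° Ω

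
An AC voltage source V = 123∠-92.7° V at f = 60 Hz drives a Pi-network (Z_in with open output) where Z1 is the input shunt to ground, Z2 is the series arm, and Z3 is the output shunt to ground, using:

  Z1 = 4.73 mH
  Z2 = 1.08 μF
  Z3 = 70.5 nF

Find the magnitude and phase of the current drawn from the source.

Step 1 — Angular frequency: ω = 2π·f = 2π·60 = 377 rad/s.
Step 2 — Component impedances:
  Z1: Z = jωL = j·377·0.00473 = 0 + j1.783 Ω
  Z2: Z = 1/(jωC) = -j/(ω·C) = 0 - j2456 Ω
  Z3: Z = 1/(jωC) = -j/(ω·C) = 0 - j3.763e+04 Ω
Step 3 — With open output, the series arm Z2 and the output shunt Z3 appear in series to ground: Z2 + Z3 = 0 - j4.008e+04 Ω.
Step 4 — Parallel with input shunt Z1: Z_in = Z1 || (Z2 + Z3) = 0 + j1.783 Ω = 1.783∠90.0° Ω.
Step 5 — Source phasor: V = 123∠-92.7° V = -5.794 - j122.9 V.
Step 6 — Ohm's law: I = V / Z_total = (-5.794 - j122.9) / (0 + j1.783) = -68.9 + j3.249 A.
Step 7 — Convert to polar: |I| = 68.98 A, ∠I = 177.3°.

I = 68.98∠177.3° A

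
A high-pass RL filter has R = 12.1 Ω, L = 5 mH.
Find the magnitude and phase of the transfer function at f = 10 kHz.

Step 1 — Angular frequency: ω = 2π·1e+04 = 6.283e+04 rad/s.
Step 2 — Transfer function: H(jω) = jωL/(R + jωL).
Step 3 — Numerator jωL = j·314.2; denominator R + jωL = 12.1 + j314.2.
Step 4 — H = 0.9985 + j0.03846.
Step 5 — Magnitude: |H| = 0.9993 (-0.0 dB); phase: φ = 2.2°.

|H| = 0.9993 (-0.0 dB), φ = 2.2°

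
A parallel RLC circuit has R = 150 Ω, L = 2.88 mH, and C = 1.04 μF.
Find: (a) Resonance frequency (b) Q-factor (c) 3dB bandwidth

Step 1 — Resonance: ω₀ = 1/√(LC) = 1/√(0.00288·1.04e-06) = 1.827e+04 rad/s.
Step 2 — f₀ = ω₀/(2π) = 2908 Hz.
Step 3 — Parallel Q: Q = R/(ω₀L) = 150/(1.827e+04·0.00288) = 2.85.
Step 4 — Bandwidth: Δω = ω₀/Q = 6410 rad/s; BW = Δω/(2π) = 1020 Hz.

(a) f₀ = 2908 Hz  (b) Q = 2.85  (c) BW = 1020 Hz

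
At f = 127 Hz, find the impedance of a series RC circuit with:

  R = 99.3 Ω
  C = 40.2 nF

Step 1 — Angular frequency: ω = 2π·f = 2π·127 = 798 rad/s.
Step 2 — Component impedances:
  R: Z = R = 99.3 Ω
  C: Z = 1/(jωC) = -j/(ω·C) = 0 - j3.117e+04 Ω
Step 3 — Series combination: Z_total = R + C = 99.3 - j3.117e+04 Ω = 3.117e+04∠-89.8° Ω.

Z = 99.3 - j3.117e+04 Ω = 3.117e+04∠-89.8° Ω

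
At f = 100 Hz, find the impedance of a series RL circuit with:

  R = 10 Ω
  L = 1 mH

Step 1 — Angular frequency: ω = 2π·f = 2π·100 = 628.3 rad/s.
Step 2 — Component impedances:
  R: Z = R = 10 Ω
  L: Z = jωL = j·628.3·0.001 = 0 + j0.6283 Ω
Step 3 — Series combination: Z_total = R + L = 10 + j0.6283 Ω = 10.02∠3.6° Ω.

Z = 10 + j0.6283 Ω = 10.02∠3.6° Ω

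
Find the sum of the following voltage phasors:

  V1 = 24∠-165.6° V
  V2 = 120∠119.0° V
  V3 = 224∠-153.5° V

Step 1 — Convert each phasor to rectangular form:
  V1 = 24·(cos(-165.6°) + j·sin(-165.6°)) = -23.25 - j5.969 V
  V2 = 120·(cos(119.0°) + j·sin(119.0°)) = -58.18 + j105 V
  V3 = 224·(cos(-153.5°) + j·sin(-153.5°)) = -200.5 - j99.95 V
Step 2 — Sum components: V_total = -281.9 - j0.9625 V.
Step 3 — Convert to polar: |V_total| = 281.9 V, ∠V_total = -179.8°.

V_total = 281.9∠-179.8° V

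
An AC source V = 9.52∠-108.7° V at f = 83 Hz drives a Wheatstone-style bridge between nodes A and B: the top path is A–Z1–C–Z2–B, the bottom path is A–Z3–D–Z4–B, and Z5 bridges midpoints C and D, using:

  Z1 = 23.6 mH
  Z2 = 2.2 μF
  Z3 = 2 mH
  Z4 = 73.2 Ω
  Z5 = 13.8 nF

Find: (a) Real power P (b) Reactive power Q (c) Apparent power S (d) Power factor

Step 1 — Angular frequency: ω = 2π·f = 2π·83 = 521.5 rad/s.
Step 2 — Component impedances:
  Z1: Z = jωL = j·521.5·0.0236 = 0 + j12.31 Ω
  Z2: Z = 1/(jωC) = -j/(ω·C) = 0 - j871.6 Ω
  Z3: Z = jωL = j·521.5·0.002 = 0 + j1.043 Ω
  Z4: Z = R = 73.2 Ω
  Z5: Z = 1/(jωC) = -j/(ω·C) = 0 - j1.39e+05 Ω
Step 3 — Bridge requires nodal analysis (the Z5 bridge couples midpoints C and D, so the two paths cannot be reduced to a simple series/parallel combination). Setting node B to ground and injecting 1 A at node A, the 3-node admittance system at A, C, D solves to V_A = Z_AB = 72.85 - j5.169 Ω = 73.03∠-4.1° Ω.
Step 4 — Source phasor: V = 9.52∠-108.7° V = -3.052 - j9.017 V.
Step 5 — Current: I = V / Z = -0.03295 - j0.1261 A = 0.1304∠-104.6° A.
Step 6 — Complex power: S = V·I* = 1.238 - j0.08783 VA.
Step 7 — Real power: P = Re(S) = 1.238 W.
Step 8 — Reactive power: Q = Im(S) = -0.08783 VAR.
Step 9 — Apparent power: |S| = 1.241 VA.
Step 10 — Power factor: PF = P/|S| = 0.9975 (leading).

(a) P = 1.238 W  (b) Q = -0.08783 VAR  (c) S = 1.241 VA  (d) PF = 0.9975 (leading)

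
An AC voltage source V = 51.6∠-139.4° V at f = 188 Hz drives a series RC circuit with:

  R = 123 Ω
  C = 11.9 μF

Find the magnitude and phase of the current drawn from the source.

Step 1 — Angular frequency: ω = 2π·f = 2π·188 = 1181 rad/s.
Step 2 — Component impedances:
  R: Z = R = 123 Ω
  C: Z = 1/(jωC) = -j/(ω·C) = 0 - j71.14 Ω
Step 3 — Series combination: Z_total = R + C = 123 - j71.14 Ω = 142.1∠-30.0° Ω.
Step 4 — Source phasor: V = 51.6∠-139.4° V = -39.18 - j33.58 V.
Step 5 — Ohm's law: I = V / Z_total = (-39.18 - j33.58) / (123 - j71.14) = -0.1204 - j0.3426 A.
Step 6 — Convert to polar: |I| = 0.3631 A, ∠I = -109.4°.

I = 0.3631∠-109.4° A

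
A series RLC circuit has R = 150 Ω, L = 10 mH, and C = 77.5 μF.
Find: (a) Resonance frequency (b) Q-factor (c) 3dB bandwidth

Step 1 — Resonance condition Im(Z)=0 gives ω₀ = 1/√(LC).
Step 2 — ω₀ = 1/√(0.01·7.75e-05) = 1136 rad/s.
Step 3 — f₀ = ω₀/(2π) = 180.8 Hz.
Step 4 — Series Q: Q = ω₀L/R = 1136·0.01/150 = 0.07573.
Step 5 — 3dB bandwidth: Δω = ω₀/Q = 1.5e+04 rad/s; BW = Δω/(2π) = 2387 Hz.

(a) f₀ = 180.8 Hz  (b) Q = 0.07573  (c) BW = 2387 Hz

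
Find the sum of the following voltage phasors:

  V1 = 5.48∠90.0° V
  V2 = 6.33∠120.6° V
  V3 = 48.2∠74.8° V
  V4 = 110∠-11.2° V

Step 1 — Convert each phasor to rectangular form:
  V1 = 5.48·(cos(90.0°) + j·sin(90.0°)) = 0 + j5.48 V
  V2 = 6.33·(cos(120.6°) + j·sin(120.6°)) = -3.222 + j5.448 V
  V3 = 48.2·(cos(74.8°) + j·sin(74.8°)) = 12.64 + j46.51 V
  V4 = 110·(cos(-11.2°) + j·sin(-11.2°)) = 107.9 - j21.37 V
Step 2 — Sum components: V_total = 117.3 + j36.08 V.
Step 3 — Convert to polar: |V_total| = 122.7 V, ∠V_total = 17.1°.

V_total = 122.7∠17.1° V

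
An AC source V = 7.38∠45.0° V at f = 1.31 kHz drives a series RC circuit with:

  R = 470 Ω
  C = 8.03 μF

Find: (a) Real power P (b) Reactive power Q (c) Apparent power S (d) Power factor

Step 1 — Angular frequency: ω = 2π·f = 2π·1310 = 8231 rad/s.
Step 2 — Component impedances:
  R: Z = R = 470 Ω
  C: Z = 1/(jωC) = -j/(ω·C) = 0 - j15.13 Ω
Step 3 — Series combination: Z_total = R + C = 470 - j15.13 Ω = 470.2∠-1.8° Ω.
Step 4 — Source phasor: V = 7.38∠45.0° V = 5.218 + j5.218 V.
Step 5 — Current: I = V / Z = 0.01073 + j0.01145 A = 0.01569∠46.8° A.
Step 6 — Complex power: S = V·I* = 0.1158 - j0.003726 VA.
Step 7 — Real power: P = Re(S) = 0.1158 W.
Step 8 — Reactive power: Q = Im(S) = -0.003726 VAR.
Step 9 — Apparent power: |S| = 0.1158 VA.
Step 10 — Power factor: PF = P/|S| = 0.9995 (leading).

(a) P = 0.1158 W  (b) Q = -0.003726 VAR  (c) S = 0.1158 VA  (d) PF = 0.9995 (leading)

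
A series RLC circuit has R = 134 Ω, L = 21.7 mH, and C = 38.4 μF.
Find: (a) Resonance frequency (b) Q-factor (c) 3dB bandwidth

Step 1 — Resonance condition Im(Z)=0 gives ω₀ = 1/√(LC).
Step 2 — ω₀ = 1/√(0.0217·3.84e-05) = 1095 rad/s.
Step 3 — f₀ = ω₀/(2π) = 174.4 Hz.
Step 4 — Series Q: Q = ω₀L/R = 1095·0.0217/134 = 0.1774.
Step 5 — 3dB bandwidth: Δω = ω₀/Q = 6175 rad/s; BW = Δω/(2π) = 982.8 Hz.

(a) f₀ = 174.4 Hz  (b) Q = 0.1774  (c) BW = 982.8 Hz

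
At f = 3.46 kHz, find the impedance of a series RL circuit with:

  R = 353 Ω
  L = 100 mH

Step 1 — Angular frequency: ω = 2π·f = 2π·3460 = 2.174e+04 rad/s.
Step 2 — Component impedances:
  R: Z = R = 353 Ω
  L: Z = jωL = j·2.174e+04·0.1 = 0 + j2174 Ω
Step 3 — Series combination: Z_total = R + L = 353 + j2174 Ω = 2202∠80.8° Ω.

Z = 353 + j2174 Ω = 2202∠80.8° Ω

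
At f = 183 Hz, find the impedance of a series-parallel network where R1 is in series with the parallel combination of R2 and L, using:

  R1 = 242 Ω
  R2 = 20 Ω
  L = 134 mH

Step 1 — Angular frequency: ω = 2π·f = 2π·183 = 1150 rad/s.
Step 2 — Component impedances:
  R1: Z = R = 242 Ω
  R2: Z = R = 20 Ω
  L: Z = jωL = j·1150·0.134 = 0 + j154.1 Ω
Step 3 — Parallel branch: R2 || L = 1/(1/R2 + 1/L) = 19.67 + j2.553 Ω.
Step 4 — Series with R1: Z_total = R1 + (R2 || L) = 261.7 + j2.553 Ω = 261.7∠0.6° Ω.

Z = 261.7 + j2.553 Ω = 261.7∠0.6° Ω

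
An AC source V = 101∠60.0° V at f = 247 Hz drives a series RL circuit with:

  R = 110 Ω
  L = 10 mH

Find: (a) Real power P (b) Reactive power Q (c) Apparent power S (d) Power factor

Step 1 — Angular frequency: ω = 2π·f = 2π·247 = 1552 rad/s.
Step 2 — Component impedances:
  R: Z = R = 110 Ω
  L: Z = jωL = j·1552·0.01 = 0 + j15.52 Ω
Step 3 — Series combination: Z_total = R + L = 110 + j15.52 Ω = 111.1∠8.0° Ω.
Step 4 — Source phasor: V = 101∠60.0° V = 50.5 + j87.47 V.
Step 5 — Current: I = V / Z = 0.5601 + j0.7161 A = 0.9092∠52.0° A.
Step 6 — Complex power: S = V·I* = 90.93 + j12.83 VA.
Step 7 — Real power: P = Re(S) = 90.93 W.
Step 8 — Reactive power: Q = Im(S) = 12.83 VAR.
Step 9 — Apparent power: |S| = 91.83 VA.
Step 10 — Power factor: PF = P/|S| = 0.9902 (lagging).

(a) P = 90.93 W  (b) Q = 12.83 VAR  (c) S = 91.83 VA  (d) PF = 0.9902 (lagging)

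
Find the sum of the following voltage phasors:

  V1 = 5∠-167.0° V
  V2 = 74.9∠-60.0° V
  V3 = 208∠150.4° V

Step 1 — Convert each phasor to rectangular form:
  V1 = 5·(cos(-167.0°) + j·sin(-167.0°)) = -4.872 - j1.125 V
  V2 = 74.9·(cos(-60.0°) + j·sin(-60.0°)) = 37.45 - j64.87 V
  V3 = 208·(cos(150.4°) + j·sin(150.4°)) = -180.9 + j102.7 V
Step 2 — Sum components: V_total = -148.3 + j36.75 V.
Step 3 — Convert to polar: |V_total| = 152.8 V, ∠V_total = 166.1°.

V_total = 152.8∠166.1° V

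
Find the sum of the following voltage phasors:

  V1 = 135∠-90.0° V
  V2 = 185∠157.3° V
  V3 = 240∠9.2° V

Step 1 — Convert each phasor to rectangular form:
  V1 = 135·(cos(-90.0°) + j·sin(-90.0°)) = 0 - j135 V
  V2 = 185·(cos(157.3°) + j·sin(157.3°)) = -170.7 + j71.39 V
  V3 = 240·(cos(9.2°) + j·sin(9.2°)) = 236.9 + j38.37 V
Step 2 — Sum components: V_total = 66.24 - j25.24 V.
Step 3 — Convert to polar: |V_total| = 70.89 V, ∠V_total = -20.9°.

V_total = 70.89∠-20.9° V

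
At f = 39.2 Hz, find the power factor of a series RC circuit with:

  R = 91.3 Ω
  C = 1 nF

Step 1 — Angular frequency: ω = 2π·f = 2π·39.2 = 246.3 rad/s.
Step 2 — Component impedances:
  R: Z = R = 91.3 Ω
  C: Z = 1/(jωC) = -j/(ω·C) = 0 - j4.06e+06 Ω
Step 3 — Series combination: Z_total = R + C = 91.3 - j4.06e+06 Ω = 4.06e+06∠-90.0° Ω.
Step 4 — Power factor: PF = cos(φ) = Re(Z)/|Z| = 91.3/4.06e+06 = 2.249e-05.
Step 5 — Type: Im(Z) = -4.06e+06 ⇒ leading (phase φ = -90.0°).

PF = 2.249e-05 (leading, φ = -90.0°)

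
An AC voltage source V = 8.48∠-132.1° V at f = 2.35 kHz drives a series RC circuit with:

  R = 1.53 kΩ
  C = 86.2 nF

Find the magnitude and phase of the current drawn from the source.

Step 1 — Angular frequency: ω = 2π·f = 2π·2350 = 1.477e+04 rad/s.
Step 2 — Component impedances:
  R: Z = R = 1530 Ω
  C: Z = 1/(jωC) = -j/(ω·C) = 0 - j785.7 Ω
Step 3 — Series combination: Z_total = R + C = 1530 - j785.7 Ω = 1720∠-27.2° Ω.
Step 4 — Source phasor: V = 8.48∠-132.1° V = -5.685 - j6.292 V.
Step 5 — Ohm's law: I = V / Z_total = (-5.685 - j6.292) / (1530 - j785.7) = -0.001269 - j0.004764 A.
Step 6 — Convert to polar: |I| = 0.00493 A, ∠I = -104.9°.

I = 0.00493∠-104.9° A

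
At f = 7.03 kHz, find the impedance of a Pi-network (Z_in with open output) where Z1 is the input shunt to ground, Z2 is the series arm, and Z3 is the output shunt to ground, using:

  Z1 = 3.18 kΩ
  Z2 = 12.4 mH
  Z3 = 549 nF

Step 1 — Angular frequency: ω = 2π·f = 2π·7030 = 4.417e+04 rad/s.
Step 2 — Component impedances:
  Z1: Z = R = 3180 Ω
  Z2: Z = jωL = j·4.417e+04·0.0124 = 0 + j547.7 Ω
  Z3: Z = 1/(jωC) = -j/(ω·C) = 0 - j41.24 Ω
Step 3 — With open output, the series arm Z2 and the output shunt Z3 appear in series to ground: Z2 + Z3 = 0 + j506.5 Ω.
Step 4 — Parallel with input shunt Z1: Z_in = Z1 || (Z2 + Z3) = 78.67 + j494 Ω = 500.2∠81.0° Ω.

Z = 78.67 + j494 Ω = 500.2∠81.0° Ω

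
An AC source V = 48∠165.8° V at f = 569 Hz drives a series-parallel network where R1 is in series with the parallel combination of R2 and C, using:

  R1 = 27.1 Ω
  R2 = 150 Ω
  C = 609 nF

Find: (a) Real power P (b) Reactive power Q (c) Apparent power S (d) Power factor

Step 1 — Angular frequency: ω = 2π·f = 2π·569 = 3575 rad/s.
Step 2 — Component impedances:
  R1: Z = R = 27.1 Ω
  R2: Z = R = 150 Ω
  C: Z = 1/(jωC) = -j/(ω·C) = 0 - j459.3 Ω
Step 3 — Parallel branch: R2 || C = 1/(1/R2 + 1/C) = 135.5 - j44.27 Ω.
Step 4 — Series with R1: Z_total = R1 + (R2 || C) = 162.6 - j44.27 Ω = 168.6∠-15.2° Ω.
Step 5 — Source phasor: V = 48∠165.8° V = -46.53 + j11.77 V.
Step 6 — Current: I = V / Z = -0.2847 - j0.005096 A = 0.2848∠-179.0° A.
Step 7 — Complex power: S = V·I* = 13.19 - j3.59 VA.
Step 8 — Real power: P = Re(S) = 13.19 W.
Step 9 — Reactive power: Q = Im(S) = -3.59 VAR.
Step 10 — Apparent power: |S| = 13.67 VA.
Step 11 — Power factor: PF = P/|S| = 0.9649 (leading).

(a) P = 13.19 W  (b) Q = -3.59 VAR  (c) S = 13.67 VA  (d) PF = 0.9649 (leading)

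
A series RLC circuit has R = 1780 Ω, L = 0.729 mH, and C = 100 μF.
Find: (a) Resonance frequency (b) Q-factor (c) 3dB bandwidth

Step 1 — Resonance: ω₀ = 1/√(LC) = 1/√(0.000729·0.0001) = 3704 rad/s.
Step 2 — f₀ = ω₀/(2π) = 589.5 Hz.
Step 3 — Series Q: Q = ω₀L/R = 3704·0.000729/1780 = 0.001517.
Step 4 — Bandwidth: Δω = ω₀/Q = 2.442e+06 rad/s; BW = Δω/(2π) = 3.886e+05 Hz.

(a) f₀ = 589.5 Hz  (b) Q = 0.001517  (c) BW = 3.886e+05 Hz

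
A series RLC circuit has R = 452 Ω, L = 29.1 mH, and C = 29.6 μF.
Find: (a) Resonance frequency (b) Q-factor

Step 1 — Resonance condition Im(Z)=0 gives ω₀ = 1/√(LC).
Step 2 — ω₀ = 1/√(0.0291·2.96e-05) = 1077 rad/s.
Step 3 — f₀ = ω₀/(2π) = 171.5 Hz.
Step 4 — Series Q: Q = ω₀L/R = 1077·0.0291/452 = 0.06937.

(a) f₀ = 171.5 Hz  (b) Q = 0.06937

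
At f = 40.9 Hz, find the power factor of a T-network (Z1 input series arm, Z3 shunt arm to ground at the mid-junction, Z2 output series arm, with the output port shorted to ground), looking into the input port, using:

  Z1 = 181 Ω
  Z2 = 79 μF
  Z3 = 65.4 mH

Step 1 — Angular frequency: ω = 2π·f = 2π·40.9 = 257 rad/s.
Step 2 — Component impedances:
  Z1: Z = R = 181 Ω
  Z2: Z = 1/(jωC) = -j/(ω·C) = 0 - j49.26 Ω
  Z3: Z = jωL = j·257·0.0654 = 0 + j16.81 Ω
Step 3 — With the output port shorted to ground, the output series arm Z2 runs from the junction to ground; the shunt arm Z3 also runs from the junction to ground. They appear in parallel: Z3 || Z2 = 0 + j25.51 Ω.
Step 4 — Series with input arm Z1: Z_in = Z1 + (Z3 || Z2) = 181 + j25.51 Ω = 182.8∠8.0° Ω.
Step 5 — Power factor: PF = cos(φ) = Re(Z)/|Z| = 181/182.8 = 0.9902.
Step 6 — Type: Im(Z) = 25.51 ⇒ lagging (phase φ = 8.0°).

PF = 0.9902 (lagging, φ = 8.0°)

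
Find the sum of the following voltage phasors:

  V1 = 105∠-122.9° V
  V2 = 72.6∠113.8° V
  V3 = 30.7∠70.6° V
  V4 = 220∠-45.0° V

Step 1 — Convert each phasor to rectangular form:
  V1 = 105·(cos(-122.9°) + j·sin(-122.9°)) = -57.03 - j88.16 V
  V2 = 72.6·(cos(113.8°) + j·sin(113.8°)) = -29.3 + j66.43 V
  V3 = 30.7·(cos(70.6°) + j·sin(70.6°)) = 10.2 + j28.96 V
  V4 = 220·(cos(-45.0°) + j·sin(-45.0°)) = 155.6 - j155.6 V
Step 2 — Sum components: V_total = 79.43 - j148.3 V.
Step 3 — Convert to polar: |V_total| = 168.3 V, ∠V_total = -61.8°.

V_total = 168.3∠-61.8° V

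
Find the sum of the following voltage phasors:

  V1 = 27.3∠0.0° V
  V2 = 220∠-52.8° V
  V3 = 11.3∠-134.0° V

Step 1 — Convert each phasor to rectangular form:
  V1 = 27.3·(cos(0.0°) + j·sin(0.0°)) = 27.3 V
  V2 = 220·(cos(-52.8°) + j·sin(-52.8°)) = 133 - j175.2 V
  V3 = 11.3·(cos(-134.0°) + j·sin(-134.0°)) = -7.85 - j8.129 V
Step 2 — Sum components: V_total = 152.5 - j183.4 V.
Step 3 — Convert to polar: |V_total| = 238.5 V, ∠V_total = -50.3°.

V_total = 238.5∠-50.3° V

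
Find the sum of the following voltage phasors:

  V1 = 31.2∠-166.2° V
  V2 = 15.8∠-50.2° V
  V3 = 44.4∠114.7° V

Step 1 — Convert each phasor to rectangular form:
  V1 = 31.2·(cos(-166.2°) + j·sin(-166.2°)) = -30.3 - j7.442 V
  V2 = 15.8·(cos(-50.2°) + j·sin(-50.2°)) = 10.11 - j12.14 V
  V3 = 44.4·(cos(114.7°) + j·sin(114.7°)) = -18.55 + j40.34 V
Step 2 — Sum components: V_total = -38.74 + j20.76 V.
Step 3 — Convert to polar: |V_total| = 43.95 V, ∠V_total = 151.8°.

V_total = 43.95∠151.8° V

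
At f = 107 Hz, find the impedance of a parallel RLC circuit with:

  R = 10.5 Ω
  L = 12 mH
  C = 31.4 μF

Step 1 — Angular frequency: ω = 2π·f = 2π·107 = 672.3 rad/s.
Step 2 — Component impedances:
  R: Z = R = 10.5 Ω
  L: Z = jωL = j·672.3·0.012 = 0 + j8.068 Ω
  C: Z = 1/(jωC) = -j/(ω·C) = 0 - j47.37 Ω
Step 3 — Parallel combination: 1/Z_total = 1/R + 1/L + 1/C; Z_total = 4.848 + j5.235 Ω = 7.134∠47.2° Ω.

Z = 4.848 + j5.235 Ω = 7.134∠47.2° Ω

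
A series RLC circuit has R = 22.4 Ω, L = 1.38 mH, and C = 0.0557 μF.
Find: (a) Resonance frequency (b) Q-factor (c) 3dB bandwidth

Step 1 — Resonance: ω₀ = 1/√(LC) = 1/√(0.00138·5.57e-08) = 1.141e+05 rad/s.
Step 2 — f₀ = ω₀/(2π) = 1.815e+04 Hz.
Step 3 — Series Q: Q = ω₀L/R = 1.141e+05·0.00138/22.4 = 7.027.
Step 4 — Bandwidth: Δω = ω₀/Q = 1.623e+04 rad/s; BW = Δω/(2π) = 2583 Hz.

(a) f₀ = 1.815e+04 Hz  (b) Q = 7.027  (c) BW = 2583 Hz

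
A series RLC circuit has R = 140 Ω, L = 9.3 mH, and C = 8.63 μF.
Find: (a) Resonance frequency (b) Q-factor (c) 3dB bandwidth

Step 1 — Resonance: ω₀ = 1/√(LC) = 1/√(0.0093·8.63e-06) = 3530 rad/s.
Step 2 — f₀ = ω₀/(2π) = 561.8 Hz.
Step 3 — Series Q: Q = ω₀L/R = 3530·0.0093/140 = 0.2345.
Step 4 — Bandwidth: Δω = ω₀/Q = 1.505e+04 rad/s; BW = Δω/(2π) = 2396 Hz.

(a) f₀ = 561.8 Hz  (b) Q = 0.2345  (c) BW = 2396 Hz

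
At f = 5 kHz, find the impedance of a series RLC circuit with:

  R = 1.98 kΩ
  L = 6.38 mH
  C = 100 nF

Step 1 — Angular frequency: ω = 2π·f = 2π·5000 = 3.142e+04 rad/s.
Step 2 — Component impedances:
  R: Z = R = 1980 Ω
  L: Z = jωL = j·3.142e+04·0.00638 = 0 + j200.4 Ω
  C: Z = 1/(jωC) = -j/(ω·C) = 0 - j318.3 Ω
Step 3 — Series combination: Z_total = R + L + C = 1980 - j117.9 Ω = 1984∠-3.4° Ω.

Z = 1980 - j117.9 Ω = 1984∠-3.4° Ω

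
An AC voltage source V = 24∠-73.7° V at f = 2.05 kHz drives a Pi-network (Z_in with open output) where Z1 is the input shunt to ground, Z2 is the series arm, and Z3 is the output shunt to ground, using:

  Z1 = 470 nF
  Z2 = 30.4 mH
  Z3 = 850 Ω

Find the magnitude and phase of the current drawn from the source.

Step 1 — Angular frequency: ω = 2π·f = 2π·2050 = 1.288e+04 rad/s.
Step 2 — Component impedances:
  Z1: Z = 1/(jωC) = -j/(ω·C) = 0 - j165.2 Ω
  Z2: Z = jωL = j·1.288e+04·0.0304 = 0 + j391.6 Ω
  Z3: Z = R = 850 Ω
Step 3 — With open output, the series arm Z2 and the output shunt Z3 appear in series to ground: Z2 + Z3 = 850 + j391.6 Ω.
Step 4 — Parallel with input shunt Z1: Z_in = Z1 || (Z2 + Z3) = 29.97 - j173.2 Ω = 175.7∠-80.2° Ω.
Step 5 — Source phasor: V = 24∠-73.7° V = 6.736 - j23.04 V.
Step 6 — Ohm's law: I = V / Z_total = (6.736 - j23.04) / (29.97 - j173.2) = 0.1357 + j0.01541 A.
Step 7 — Convert to polar: |I| = 0.1366 A, ∠I = 6.5°.

I = 0.1366∠6.5° A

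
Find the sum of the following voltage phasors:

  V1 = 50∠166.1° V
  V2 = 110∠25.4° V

Step 1 — Convert each phasor to rectangular form:
  V1 = 50·(cos(166.1°) + j·sin(166.1°)) = -48.54 + j12.01 V
  V2 = 110·(cos(25.4°) + j·sin(25.4°)) = 99.37 + j47.18 V
Step 2 — Sum components: V_total = 50.83 + j59.19 V.
Step 3 — Convert to polar: |V_total| = 78.02 V, ∠V_total = 49.3°.

V_total = 78.02∠49.3° V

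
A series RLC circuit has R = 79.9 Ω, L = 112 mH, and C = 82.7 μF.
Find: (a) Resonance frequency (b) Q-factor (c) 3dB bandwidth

Step 1 — Resonance: ω₀ = 1/√(LC) = 1/√(0.112·8.27e-05) = 328.6 rad/s.
Step 2 — f₀ = ω₀/(2π) = 52.29 Hz.
Step 3 — Series Q: Q = ω₀L/R = 328.6·0.112/79.9 = 0.4606.
Step 4 — Bandwidth: Δω = ω₀/Q = 713.4 rad/s; BW = Δω/(2π) = 113.5 Hz.

(a) f₀ = 52.29 Hz  (b) Q = 0.4606  (c) BW = 113.5 Hz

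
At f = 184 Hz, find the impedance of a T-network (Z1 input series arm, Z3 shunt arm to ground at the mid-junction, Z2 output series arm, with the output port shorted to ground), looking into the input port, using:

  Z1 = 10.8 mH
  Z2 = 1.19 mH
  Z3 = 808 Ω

Step 1 — Angular frequency: ω = 2π·f = 2π·184 = 1156 rad/s.
Step 2 — Component impedances:
  Z1: Z = jωL = j·1156·0.0108 = 0 + j12.49 Ω
  Z2: Z = jωL = j·1156·0.00119 = 0 + j1.376 Ω
  Z3: Z = R = 808 Ω
Step 3 — With the output port shorted to ground, the output series arm Z2 runs from the junction to ground; the shunt arm Z3 also runs from the junction to ground. They appear in parallel: Z3 || Z2 = 0.002342 + j1.376 Ω.
Step 4 — Series with input arm Z1: Z_in = Z1 + (Z3 || Z2) = 0.002342 + j13.86 Ω = 13.86∠90.0° Ω.

Z = 0.002342 + j13.86 Ω = 13.86∠90.0° Ω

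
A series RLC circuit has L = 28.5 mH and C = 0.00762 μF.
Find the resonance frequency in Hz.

Step 1 — Resonance condition Im(Z)=0 gives ω₀ = 1/√(LC).
Step 2 — ω₀ = 1/√(0.0285·7.62e-09) = 6.786e+04 rad/s.
Step 3 — f₀ = ω₀/(2π) = 1.08e+04 Hz.

f₀ = 1.08e+04 Hz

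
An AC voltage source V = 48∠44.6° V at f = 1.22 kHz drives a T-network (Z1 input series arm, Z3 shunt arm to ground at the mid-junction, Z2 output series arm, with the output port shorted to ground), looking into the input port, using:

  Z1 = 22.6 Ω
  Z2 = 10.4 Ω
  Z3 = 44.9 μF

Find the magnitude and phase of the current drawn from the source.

Step 1 — Angular frequency: ω = 2π·f = 2π·1220 = 7665 rad/s.
Step 2 — Component impedances:
  Z1: Z = R = 22.6 Ω
  Z2: Z = R = 10.4 Ω
  Z3: Z = 1/(jωC) = -j/(ω·C) = 0 - j2.905 Ω
Step 3 — With the output port shorted to ground, the output series arm Z2 runs from the junction to ground; the shunt arm Z3 also runs from the junction to ground. They appear in parallel: Z3 || Z2 = 0.7529 - j2.695 Ω.
Step 4 — Series with input arm Z1: Z_in = Z1 + (Z3 || Z2) = 23.35 - j2.695 Ω = 23.51∠-6.6° Ω.
Step 5 — Source phasor: V = 48∠44.6° V = 34.18 + j33.7 V.
Step 6 — Ohm's law: I = V / Z_total = (34.18 + j33.7) / (23.35 - j2.695) = 1.28 + j1.591 A.
Step 7 — Convert to polar: |I| = 2.042 A, ∠I = 51.2°.

I = 2.042∠51.2° A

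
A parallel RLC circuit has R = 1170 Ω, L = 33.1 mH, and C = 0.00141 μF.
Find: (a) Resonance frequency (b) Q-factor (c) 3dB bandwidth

Step 1 — Resonance: ω₀ = 1/√(LC) = 1/√(0.0331·1.41e-09) = 1.464e+05 rad/s.
Step 2 — f₀ = ω₀/(2π) = 2.33e+04 Hz.
Step 3 — Parallel Q: Q = R/(ω₀L) = 1170/(1.464e+05·0.0331) = 0.2415.
Step 4 — Bandwidth: Δω = ω₀/Q = 6.062e+05 rad/s; BW = Δω/(2π) = 9.648e+04 Hz.

(a) f₀ = 2.33e+04 Hz  (b) Q = 0.2415  (c) BW = 9.648e+04 Hz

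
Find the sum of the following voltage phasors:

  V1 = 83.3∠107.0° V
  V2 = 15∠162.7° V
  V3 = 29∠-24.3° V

Step 1 — Convert each phasor to rectangular form:
  V1 = 83.3·(cos(107.0°) + j·sin(107.0°)) = -24.35 + j79.66 V
  V2 = 15·(cos(162.7°) + j·sin(162.7°)) = -14.32 + j4.461 V
  V3 = 29·(cos(-24.3°) + j·sin(-24.3°)) = 26.43 - j11.93 V
Step 2 — Sum components: V_total = -12.25 + j72.19 V.
Step 3 — Convert to polar: |V_total| = 73.22 V, ∠V_total = 99.6°.

V_total = 73.22∠99.6° V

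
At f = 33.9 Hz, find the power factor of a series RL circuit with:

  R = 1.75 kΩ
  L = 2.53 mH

Step 1 — Angular frequency: ω = 2π·f = 2π·33.9 = 213 rad/s.
Step 2 — Component impedances:
  R: Z = R = 1750 Ω
  L: Z = jωL = j·213·0.00253 = 0 + j0.5389 Ω
Step 3 — Series combination: Z_total = R + L = 1750 + j0.5389 Ω = 1750∠0.0° Ω.
Step 4 — Power factor: PF = cos(φ) = Re(Z)/|Z| = 1750/1750 = 1.
Step 5 — Type: Im(Z) = 0.5389 ⇒ lagging (phase φ = 0.0°).

PF = 1 (lagging, φ = 0.0°)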